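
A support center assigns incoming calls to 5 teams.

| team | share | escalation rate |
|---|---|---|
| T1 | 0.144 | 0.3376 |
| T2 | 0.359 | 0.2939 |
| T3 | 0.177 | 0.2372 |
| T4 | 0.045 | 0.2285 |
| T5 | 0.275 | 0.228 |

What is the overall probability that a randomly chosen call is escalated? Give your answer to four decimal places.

P(E) = P(E|T1)·P(T1) + P(E|T2)·P(T2) + P(E|T3)·P(T3) + P(E|T4)·P(T4) + P(E|T5)·P(T5)
      = 0.3376·0.144 + 0.2939·0.359 + 0.2372·0.177 + 0.2285·0.045 + 0.228·0.275
      = 0.0486144 + 0.1055101 + 0.0419844 + 0.0102825 + 0.0627 = 0.2690914

P(E) ≈ 0.2691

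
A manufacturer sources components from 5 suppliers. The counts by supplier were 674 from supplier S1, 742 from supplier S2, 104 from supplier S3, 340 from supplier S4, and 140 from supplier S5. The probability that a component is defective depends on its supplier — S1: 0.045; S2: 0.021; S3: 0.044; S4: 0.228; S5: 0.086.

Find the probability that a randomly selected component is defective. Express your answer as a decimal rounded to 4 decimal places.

Total: 674 + 742 + 104 + 340 + 140 = 2000.
P(S1) = 674/2000 = 0.337. P(S2) = 742/2000 = 0.371. P(S3) = 104/2000 = 0.052. P(S4) = 340/2000 = 0.17. P(S5) = 140/2000 = 0.07.
P(D) = P(D|S1)·P(S1) + P(D|S2)·P(S2) + P(D|S3)·P(S3) + P(D|S4)·P(S4) + P(D|S5)·P(S5)
      = 0.045·0.337 + 0.021·0.371 + 0.044·0.052 + 0.228·0.17 + 0.086·0.07
      = 0.015165 + 0.007791 + 0.002288 + 0.03876 + 0.00602 = 0.070024

P(D) ≈ 0.0700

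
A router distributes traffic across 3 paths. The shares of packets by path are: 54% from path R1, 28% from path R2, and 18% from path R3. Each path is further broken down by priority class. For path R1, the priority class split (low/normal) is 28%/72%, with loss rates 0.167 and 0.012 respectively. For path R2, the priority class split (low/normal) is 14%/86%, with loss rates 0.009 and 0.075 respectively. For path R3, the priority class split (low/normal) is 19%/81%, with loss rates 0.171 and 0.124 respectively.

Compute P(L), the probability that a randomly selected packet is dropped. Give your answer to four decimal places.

P(L) ≈ 0.0723

P(L|R1) = 0.28·0.167 + 0.72·0.012 = 0.04676 + 0.00864 = 0.0554
P(L|R2) = 0.14·0.009 + 0.86·0.075 = 0.00126 + 0.0645 = 0.06576
P(L|R3) = 0.19·0.171 + 0.81·0.124 = 0.03249 + 0.10044 = 0.13293
Then overall,
P(L) = 0.54·0.0554 + 0.28·0.06576 + 0.18·0.13293
      = 0.029916 + 0.0184128 + 0.0239274 = 0.0722562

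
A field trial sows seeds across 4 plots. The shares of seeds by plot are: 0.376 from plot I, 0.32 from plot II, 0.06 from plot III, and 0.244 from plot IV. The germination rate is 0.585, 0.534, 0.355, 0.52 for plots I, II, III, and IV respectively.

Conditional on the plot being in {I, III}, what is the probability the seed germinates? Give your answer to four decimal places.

Let S = {I, III}.
P(S) = 0.376 + 0.06 = 0.436.
P(G ∩ S) = 0.585·0.376 + 0.355·0.06 = 0.21996 + 0.0213 = 0.24126.
P(G | S) = 0.24126 / 0.436 = 0.553349…

0.5533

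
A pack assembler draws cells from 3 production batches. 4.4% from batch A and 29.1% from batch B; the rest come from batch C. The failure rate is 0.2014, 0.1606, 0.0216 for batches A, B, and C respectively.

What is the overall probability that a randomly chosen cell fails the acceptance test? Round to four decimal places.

0.0700

P(C) = 1 − (0.044 + 0.291) = 0.665.
P(F) = P(F|A)·P(A) + P(F|B)·P(B) + P(F|C)·P(C)
      = 0.2014·0.044 + 0.1606·0.291 + 0.0216·0.665
      = 0.0088616 + 0.0467346 + 0.014364 = 0.0699602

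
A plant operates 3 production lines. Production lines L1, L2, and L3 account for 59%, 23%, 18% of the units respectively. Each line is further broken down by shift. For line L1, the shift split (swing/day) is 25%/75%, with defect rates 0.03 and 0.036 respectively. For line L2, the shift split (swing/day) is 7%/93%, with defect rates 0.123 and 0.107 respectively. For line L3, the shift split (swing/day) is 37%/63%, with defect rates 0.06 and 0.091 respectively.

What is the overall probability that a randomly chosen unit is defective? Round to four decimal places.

0.0595

P(D|L1) = 0.25·0.03 + 0.75·0.036 = 0.0075 + 0.027 = 0.0345
P(D|L2) = 0.07·0.123 + 0.93·0.107 = 0.00861 + 0.09951 = 0.10812
P(D|L3) = 0.37·0.06 + 0.63·0.091 = 0.0222 + 0.05733 = 0.07953
Then overall,
P(D) = 0.59·0.0345 + 0.23·0.10812 + 0.18·0.07953
      = 0.020355 + 0.0248676 + 0.0143154 = 0.059538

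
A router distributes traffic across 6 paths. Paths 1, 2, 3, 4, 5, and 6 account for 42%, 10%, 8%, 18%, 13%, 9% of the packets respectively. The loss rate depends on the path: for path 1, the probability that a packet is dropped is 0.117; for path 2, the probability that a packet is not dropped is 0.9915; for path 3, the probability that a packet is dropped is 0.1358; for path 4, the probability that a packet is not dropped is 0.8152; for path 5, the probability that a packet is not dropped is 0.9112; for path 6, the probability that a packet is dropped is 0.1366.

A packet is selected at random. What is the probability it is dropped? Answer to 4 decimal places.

0.1180

P(L|2) = 1 − 0.9915 = 0.0085.
P(L|4) = 1 − 0.8152 = 0.1848.
P(L|5) = 1 − 0.9112 = 0.0888.
P(L) = P(L|1)·P(1) + P(L|2)·P(2) + P(L|3)·P(3) + P(L|4)·P(4) + P(L|5)·P(5) + P(L|6)·P(6)
      = 0.117·0.42 + 0.0085·0.1 + 0.1358·0.08 + 0.1848·0.18 + 0.0888·0.13 + 0.1366·0.09
      = 0.04914 + 0.00085 + 0.010864 + 0.033264 + 0.011544 + 0.012294 = 0.117956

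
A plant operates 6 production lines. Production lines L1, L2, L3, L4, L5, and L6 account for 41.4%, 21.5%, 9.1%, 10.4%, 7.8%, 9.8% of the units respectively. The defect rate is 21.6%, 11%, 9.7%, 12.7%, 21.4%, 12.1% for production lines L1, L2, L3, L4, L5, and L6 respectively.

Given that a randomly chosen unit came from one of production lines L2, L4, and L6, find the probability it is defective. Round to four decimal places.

0.1168

Let S = {L2, L4, L6}.
P(S) = 0.215 + 0.104 + 0.098 = 0.417.
P(D ∩ S) = 0.11·0.215 + 0.127·0.104 + 0.121·0.098 = 0.02365 + 0.013208 + 0.011858 = 0.048716.
P(D | S) = 0.048716 / 0.417 = 0.116825…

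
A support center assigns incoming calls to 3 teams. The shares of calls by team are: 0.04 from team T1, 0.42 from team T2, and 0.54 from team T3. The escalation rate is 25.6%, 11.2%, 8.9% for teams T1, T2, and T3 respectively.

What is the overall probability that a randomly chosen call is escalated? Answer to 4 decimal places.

0.1053

By the law of total probability,
P(E) = P(E|T1)·P(T1) + P(E|T2)·P(T2) + P(E|T3)·P(T3)
      = 0.256·0.04 + 0.112·0.42 + 0.089·0.54
      = 0.01024 + 0.04704 + 0.04806 = 0.10534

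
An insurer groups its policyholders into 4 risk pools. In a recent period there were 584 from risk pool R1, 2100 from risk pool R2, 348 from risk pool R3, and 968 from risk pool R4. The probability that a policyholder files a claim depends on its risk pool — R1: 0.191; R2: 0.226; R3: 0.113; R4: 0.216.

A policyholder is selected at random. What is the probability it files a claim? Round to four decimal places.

P(C) ≈ 0.2086

Total: 584 + 2100 + 348 + 968 = 4000.
P(R1) = 584/4000 = 0.146. P(R2) = 2100/4000 = 0.525. P(R3) = 348/4000 = 0.087. P(R4) = 968/4000 = 0.242.
P(C) = P(C|R1)·P(R1) + P(C|R2)·P(R2) + P(C|R3)·P(R3) + P(C|R4)·P(R4)
      = 0.191·0.146 + 0.226·0.525 + 0.113·0.087 + 0.216·0.242
      = 0.027886 + 0.11865 + 0.009831 + 0.052272 = 0.208639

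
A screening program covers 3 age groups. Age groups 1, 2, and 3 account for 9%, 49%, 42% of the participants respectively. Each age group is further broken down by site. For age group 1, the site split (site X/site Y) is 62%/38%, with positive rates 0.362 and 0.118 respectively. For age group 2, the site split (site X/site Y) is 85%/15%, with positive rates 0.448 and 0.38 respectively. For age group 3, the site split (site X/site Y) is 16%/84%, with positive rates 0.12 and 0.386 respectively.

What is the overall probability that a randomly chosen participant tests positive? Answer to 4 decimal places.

P(T) ≈ 0.3830

P(T|1) = 0.62·0.362 + 0.38·0.118 = 0.22444 + 0.04484 = 0.26928
P(T|2) = 0.85·0.448 + 0.15·0.38 = 0.3808 + 0.057 = 0.4378
P(T|3) = 0.16·0.12 + 0.84·0.386 = 0.0192 + 0.32424 = 0.34344
Then overall,
P(T) = 0.09·0.26928 + 0.49·0.4378 + 0.42·0.34344
      = 0.0242352 + 0.214522 + 0.1442448 = 0.383002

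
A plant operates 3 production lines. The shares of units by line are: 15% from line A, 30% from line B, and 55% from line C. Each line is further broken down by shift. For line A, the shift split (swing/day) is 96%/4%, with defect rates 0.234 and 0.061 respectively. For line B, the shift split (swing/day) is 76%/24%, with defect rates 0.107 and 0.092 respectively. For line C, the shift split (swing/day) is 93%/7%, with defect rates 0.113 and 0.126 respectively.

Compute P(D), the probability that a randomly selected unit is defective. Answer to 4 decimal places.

P(D) ≈ 0.1277

P(D|A) = 0.96·0.234 + 0.04·0.061 = 0.22464 + 0.00244 = 0.22708
P(D|B) = 0.76·0.107 + 0.24·0.092 = 0.08132 + 0.02208 = 0.1034
P(D|C) = 0.93·0.113 + 0.07·0.126 = 0.10509 + 0.00882 = 0.11391
By total probability over the outer partition,
P(D) = 0.15·0.22708 + 0.3·0.1034 + 0.55·0.11391
      = 0.034062 + 0.03102 + 0.0626505 = 0.1277325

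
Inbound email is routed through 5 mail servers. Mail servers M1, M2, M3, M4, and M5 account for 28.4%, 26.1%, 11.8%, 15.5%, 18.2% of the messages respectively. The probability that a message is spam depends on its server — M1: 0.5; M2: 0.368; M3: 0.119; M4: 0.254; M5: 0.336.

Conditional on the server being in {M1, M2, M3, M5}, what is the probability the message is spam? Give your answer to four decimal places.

0.3707

Let J = {M1, M2, M3, M5}.
P(J) = 0.284 + 0.261 + 0.118 + 0.182 = 0.845.
P(S ∩ J) = 0.5·0.284 + 0.368·0.261 + 0.119·0.118 + 0.336·0.182 = 0.142 + 0.096048 + 0.014042 + 0.061152 = 0.313242.
P(S | J) = 0.313242 / 0.845 = 0.370701…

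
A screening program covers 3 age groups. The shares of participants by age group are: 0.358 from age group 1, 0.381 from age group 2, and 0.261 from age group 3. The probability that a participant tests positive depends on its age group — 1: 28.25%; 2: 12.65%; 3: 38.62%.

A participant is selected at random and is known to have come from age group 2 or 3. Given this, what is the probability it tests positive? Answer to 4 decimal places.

Let S = {2, 3}.
P(S) = 0.381 + 0.261 = 0.642.
P(T ∩ S) = 0.1265·0.381 + 0.3862·0.261 = 0.0481965 + 0.1007982 = 0.1489947.
P(T | S) = 0.1489947 / 0.642 = 0.232079…

0.2321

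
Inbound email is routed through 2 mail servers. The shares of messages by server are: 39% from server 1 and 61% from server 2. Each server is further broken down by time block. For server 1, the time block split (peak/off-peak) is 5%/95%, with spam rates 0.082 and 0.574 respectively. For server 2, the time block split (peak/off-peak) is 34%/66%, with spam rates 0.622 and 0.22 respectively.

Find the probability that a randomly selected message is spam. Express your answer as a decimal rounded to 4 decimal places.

P(S|1) = 0.05·0.082 + 0.95·0.574 = 0.0041 + 0.5453 = 0.5494
P(S|2) = 0.34·0.622 + 0.66·0.22 = 0.21148 + 0.1452 = 0.35668
Then overall,
P(S) = 0.39·0.5494 + 0.61·0.35668
      = 0.214266 + 0.2175748 = 0.4318408

0.4318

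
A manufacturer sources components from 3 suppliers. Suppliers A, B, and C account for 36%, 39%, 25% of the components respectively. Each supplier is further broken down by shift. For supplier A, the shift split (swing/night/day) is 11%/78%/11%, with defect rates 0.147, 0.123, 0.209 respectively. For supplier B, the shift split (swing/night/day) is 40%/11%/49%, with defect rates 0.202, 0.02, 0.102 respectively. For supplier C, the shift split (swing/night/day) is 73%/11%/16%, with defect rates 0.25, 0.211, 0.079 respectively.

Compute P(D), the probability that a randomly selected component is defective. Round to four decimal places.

0.1551

P(D|A) = 0.11·0.147 + 0.78·0.123 + 0.11·0.209 = 0.01617 + 0.09594 + 0.02299 = 0.1351
P(D|B) = 0.4·0.202 + 0.11·0.02 + 0.49·0.102 = 0.0808 + 0.0022 + 0.04998 = 0.13298
P(D|C) = 0.73·0.25 + 0.11·0.211 + 0.16·0.079 = 0.1825 + 0.02321 + 0.01264 = 0.21835
By total probability over the outer partition,
P(D) = 0.36·0.1351 + 0.39·0.13298 + 0.25·0.21835
      = 0.048636 + 0.0518622 + 0.0545875 = 0.1550857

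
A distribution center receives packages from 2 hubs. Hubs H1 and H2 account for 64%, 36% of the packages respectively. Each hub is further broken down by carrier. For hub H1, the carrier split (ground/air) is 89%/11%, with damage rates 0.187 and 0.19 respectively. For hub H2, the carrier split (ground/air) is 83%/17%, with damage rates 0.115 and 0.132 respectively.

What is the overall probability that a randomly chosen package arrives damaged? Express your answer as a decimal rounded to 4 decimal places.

0.1623

P(D|H1) = 0.89·0.187 + 0.11·0.19 = 0.16643 + 0.0209 = 0.18733
P(D|H2) = 0.83·0.115 + 0.17·0.132 = 0.09545 + 0.02244 = 0.11789
By total probability over the outer partition,
P(D) = 0.64·0.18733 + 0.36·0.11789
      = 0.1198912 + 0.0424404 = 0.1623316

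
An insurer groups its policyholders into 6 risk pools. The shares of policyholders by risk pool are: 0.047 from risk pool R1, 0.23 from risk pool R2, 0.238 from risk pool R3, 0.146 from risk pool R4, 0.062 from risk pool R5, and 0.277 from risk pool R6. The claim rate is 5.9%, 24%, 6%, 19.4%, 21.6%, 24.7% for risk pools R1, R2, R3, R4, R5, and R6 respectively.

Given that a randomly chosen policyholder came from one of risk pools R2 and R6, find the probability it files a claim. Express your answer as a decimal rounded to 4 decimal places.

Let S = {R2, R6}.
P(S) = 0.23 + 0.277 = 0.507.
P(C ∩ S) = 0.24·0.23 + 0.247·0.277 = 0.0552 + 0.068419 = 0.123619.
P(C | S) = 0.123619 / 0.507 = 0.243824…

0.2438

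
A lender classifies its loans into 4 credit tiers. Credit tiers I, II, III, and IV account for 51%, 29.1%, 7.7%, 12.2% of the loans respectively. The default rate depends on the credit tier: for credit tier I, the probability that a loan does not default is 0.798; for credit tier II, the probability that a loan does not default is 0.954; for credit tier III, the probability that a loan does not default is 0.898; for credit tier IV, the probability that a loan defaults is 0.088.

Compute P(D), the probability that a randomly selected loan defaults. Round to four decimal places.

P(D|I) = 1 − 0.798 = 0.202.
P(D|II) = 1 − 0.954 = 0.046.
P(D|III) = 1 − 0.898 = 0.102.
Using total probability over the partition,
P(D) = P(D|I)·P(I) + P(D|II)·P(II) + P(D|III)·P(III) + P(D|IV)·P(IV)
      = 0.202·0.51 + 0.046·0.291 + 0.102·0.077 + 0.088·0.122
      = 0.10302 + 0.013386 + 0.007854 + 0.010736 = 0.134996

P(D) ≈ 0.1350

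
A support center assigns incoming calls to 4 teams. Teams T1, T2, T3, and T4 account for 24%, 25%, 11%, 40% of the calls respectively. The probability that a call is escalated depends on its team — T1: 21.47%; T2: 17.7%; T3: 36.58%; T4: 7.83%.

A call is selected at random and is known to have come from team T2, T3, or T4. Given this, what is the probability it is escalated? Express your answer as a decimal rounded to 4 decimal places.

P(E|S) ≈ 0.1524

Let S = {T2, T3, T4}.
P(S) = 0.25 + 0.11 + 0.4 = 0.76.
P(E ∩ S) = 0.177·0.25 + 0.3658·0.11 + 0.0783·0.4 = 0.04425 + 0.040238 + 0.03132 = 0.115808.
P(E | S) = 0.115808 / 0.76 = 0.152379…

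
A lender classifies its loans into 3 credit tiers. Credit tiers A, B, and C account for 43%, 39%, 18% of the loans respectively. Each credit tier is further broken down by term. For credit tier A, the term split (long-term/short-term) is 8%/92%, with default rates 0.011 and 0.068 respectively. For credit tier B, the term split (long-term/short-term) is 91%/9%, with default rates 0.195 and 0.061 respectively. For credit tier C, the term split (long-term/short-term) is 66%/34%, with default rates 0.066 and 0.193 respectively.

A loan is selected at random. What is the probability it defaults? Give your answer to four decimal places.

P(D|A) = 0.08·0.011 + 0.92·0.068 = 0.00088 + 0.06256 = 0.06344
P(D|B) = 0.91·0.195 + 0.09·0.061 = 0.17745 + 0.00549 = 0.18294
P(D|C) = 0.66·0.066 + 0.34·0.193 = 0.04356 + 0.06562 = 0.10918
By total probability over the outer partition,
P(D) = 0.43·0.06344 + 0.39·0.18294 + 0.18·0.10918
      = 0.0272792 + 0.0713466 + 0.0196524 = 0.1182782

0.1183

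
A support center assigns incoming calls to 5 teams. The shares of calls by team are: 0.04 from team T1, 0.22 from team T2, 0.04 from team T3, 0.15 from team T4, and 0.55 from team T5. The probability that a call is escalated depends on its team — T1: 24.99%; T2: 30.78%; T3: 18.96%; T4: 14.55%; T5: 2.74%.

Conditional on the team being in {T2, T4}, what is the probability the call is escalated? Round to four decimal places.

P(E|S) ≈ 0.2420

Let S = {T2, T4}.
P(S) = 0.22 + 0.15 = 0.37.
P(E ∩ S) = 0.3078·0.22 + 0.1455·0.15 = 0.067716 + 0.021825 = 0.089541.
P(E | S) = 0.089541 / 0.37 = 0.242003…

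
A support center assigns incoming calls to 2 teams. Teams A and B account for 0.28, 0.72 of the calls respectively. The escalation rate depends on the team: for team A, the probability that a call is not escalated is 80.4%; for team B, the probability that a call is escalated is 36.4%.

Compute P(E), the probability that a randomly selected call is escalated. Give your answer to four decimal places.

0.3170

P(E|A) = 1 − 0.804 = 0.196.
P(E) = P(E|A)·P(A) + P(E|B)·P(B)
      = 0.196·0.28 + 0.364·0.72
      = 0.05488 + 0.26208 = 0.31696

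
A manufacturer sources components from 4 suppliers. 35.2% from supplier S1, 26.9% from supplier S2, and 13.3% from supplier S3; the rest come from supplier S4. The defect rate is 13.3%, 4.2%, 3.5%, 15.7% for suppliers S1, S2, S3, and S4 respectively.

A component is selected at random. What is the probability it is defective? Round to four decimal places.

P(D) ≈ 0.1014

P(S4) = 1 − (0.352 + 0.269 + 0.133) = 0.246.
By the law of total probability,
P(D) = P(D|S1)·P(S1) + P(D|S2)·P(S2) + P(D|S3)·P(S3) + P(D|S4)·P(S4)
      = 0.133·0.352 + 0.042·0.269 + 0.035·0.133 + 0.157·0.246
      = 0.046816 + 0.011298 + 0.004655 + 0.038622 = 0.101391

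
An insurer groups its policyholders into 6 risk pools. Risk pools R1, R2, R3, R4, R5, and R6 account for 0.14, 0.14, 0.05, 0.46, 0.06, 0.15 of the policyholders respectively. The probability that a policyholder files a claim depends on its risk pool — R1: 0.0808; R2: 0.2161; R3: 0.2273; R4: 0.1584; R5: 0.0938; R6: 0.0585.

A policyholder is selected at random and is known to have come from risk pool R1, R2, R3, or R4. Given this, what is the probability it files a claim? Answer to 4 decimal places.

P(C|S) ≈ 0.1592

Let S = {R1, R2, R3, R4}.
P(S) = 0.14 + 0.14 + 0.05 + 0.46 = 0.79.
P(C ∩ S) = 0.0808·0.14 + 0.2161·0.14 + 0.2273·0.05 + 0.1584·0.46 = 0.011312 + 0.030254 + 0.011365 + 0.072864 = 0.125795.
P(C | S) = 0.125795 / 0.79 = 0.159234…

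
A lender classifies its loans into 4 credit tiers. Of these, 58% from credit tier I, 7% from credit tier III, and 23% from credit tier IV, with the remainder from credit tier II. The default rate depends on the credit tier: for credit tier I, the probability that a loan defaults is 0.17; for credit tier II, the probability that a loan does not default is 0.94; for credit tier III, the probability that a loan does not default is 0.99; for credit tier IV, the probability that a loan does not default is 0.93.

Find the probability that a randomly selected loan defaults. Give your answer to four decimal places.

P(D) ≈ 0.1226

P(II) = 1 − (0.58 + 0.07 + 0.23) = 0.12.
P(D|II) = 1 − 0.94 = 0.06.
P(D|III) = 1 − 0.99 = 0.01.
P(D|IV) = 1 − 0.93 = 0.07.
Summing over the partition,
P(D) = P(D|I)·P(I) + P(D|II)·P(II) + P(D|III)·P(III) + P(D|IV)·P(IV)
      = 0.17·0.58 + 0.06·0.12 + 0.01·0.07 + 0.07·0.23
      = 0.0986 + 0.0072 + 0.0007 + 0.0161 = 0.1226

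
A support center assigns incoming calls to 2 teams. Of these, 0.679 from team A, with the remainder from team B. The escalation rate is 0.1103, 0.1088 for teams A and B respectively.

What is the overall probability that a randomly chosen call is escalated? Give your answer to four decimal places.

P(B) = 1 − (0.679) = 0.321.
P(E) = P(E|A)·P(A) + P(E|B)·P(B)
      = 0.1103·0.679 + 0.1088·0.321
      = 0.0748937 + 0.0349248 = 0.1098185

0.1098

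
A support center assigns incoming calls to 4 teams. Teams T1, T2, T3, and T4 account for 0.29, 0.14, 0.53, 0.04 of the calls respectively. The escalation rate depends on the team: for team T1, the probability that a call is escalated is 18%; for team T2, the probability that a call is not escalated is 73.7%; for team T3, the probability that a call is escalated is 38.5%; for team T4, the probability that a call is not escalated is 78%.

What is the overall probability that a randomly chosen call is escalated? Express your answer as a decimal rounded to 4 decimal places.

P(E|T2) = 1 − 0.737 = 0.263.
P(E|T4) = 1 − 0.78 = 0.22.
P(E) = P(E|T1)·P(T1) + P(E|T2)·P(T2) + P(E|T3)·P(T3) + P(E|T4)·P(T4)
      = 0.18·0.29 + 0.263·0.14 + 0.385·0.53 + 0.22·0.04
      = 0.0522 + 0.03682 + 0.20405 + 0.0088 = 0.30187

P(E) ≈ 0.3019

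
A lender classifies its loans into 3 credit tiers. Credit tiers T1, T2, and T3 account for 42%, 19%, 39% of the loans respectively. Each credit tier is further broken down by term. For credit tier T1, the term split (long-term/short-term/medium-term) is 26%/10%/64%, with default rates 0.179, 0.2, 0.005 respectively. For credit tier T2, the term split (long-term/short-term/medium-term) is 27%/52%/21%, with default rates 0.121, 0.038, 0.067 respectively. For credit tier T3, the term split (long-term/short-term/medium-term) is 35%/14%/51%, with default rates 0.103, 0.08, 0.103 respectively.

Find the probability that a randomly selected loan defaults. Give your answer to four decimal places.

P(D|T1) = 0.26·0.179 + 0.1·0.2 + 0.64·0.005 = 0.04654 + 0.02 + 0.0032 = 0.06974
P(D|T2) = 0.27·0.121 + 0.52·0.038 + 0.21·0.067 = 0.03267 + 0.01976 + 0.01407 = 0.0665
P(D|T3) = 0.35·0.103 + 0.14·0.08 + 0.51·0.103 = 0.03605 + 0.0112 + 0.05253 = 0.09978
Then overall,
P(D) = 0.42·0.06974 + 0.19·0.0665 + 0.39·0.09978
      = 0.0292908 + 0.012635 + 0.0389142 = 0.08084

P(D) ≈ 0.0808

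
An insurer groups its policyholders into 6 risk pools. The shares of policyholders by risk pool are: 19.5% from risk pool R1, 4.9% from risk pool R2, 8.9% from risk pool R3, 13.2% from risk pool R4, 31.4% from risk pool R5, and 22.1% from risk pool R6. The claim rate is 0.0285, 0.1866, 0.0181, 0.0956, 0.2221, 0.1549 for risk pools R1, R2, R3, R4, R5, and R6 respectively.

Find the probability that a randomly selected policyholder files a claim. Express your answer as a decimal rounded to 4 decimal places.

P(C) = P(C|R1)·P(R1) + P(C|R2)·P(R2) + P(C|R3)·P(R3) + P(C|R4)·P(R4) + P(C|R5)·P(R5) + P(C|R6)·P(R6)
      = 0.0285·0.195 + 0.1866·0.049 + 0.0181·0.089 + 0.0956·0.132 + 0.2221·0.314 + 0.1549·0.221
      = 0.0055575 + 0.0091434 + 0.0016109 + 0.0126192 + 0.0697394 + 0.0342329 = 0.1329033

0.1329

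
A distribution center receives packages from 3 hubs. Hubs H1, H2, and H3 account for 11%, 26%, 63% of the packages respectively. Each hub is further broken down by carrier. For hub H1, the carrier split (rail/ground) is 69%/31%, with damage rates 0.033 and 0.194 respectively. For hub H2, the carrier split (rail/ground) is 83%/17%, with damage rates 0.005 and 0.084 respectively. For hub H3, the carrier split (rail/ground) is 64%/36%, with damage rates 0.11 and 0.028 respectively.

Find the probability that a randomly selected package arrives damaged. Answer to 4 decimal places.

0.0646

P(D|H1) = 0.69·0.033 + 0.31·0.194 = 0.02277 + 0.06014 = 0.08291
P(D|H2) = 0.83·0.005 + 0.17·0.084 = 0.00415 + 0.01428 = 0.01843
P(D|H3) = 0.64·0.11 + 0.36·0.028 = 0.0704 + 0.01008 = 0.08048
By total probability over the outer partition,
P(D) = 0.11·0.08291 + 0.26·0.01843 + 0.63·0.08048
      = 0.0091201 + 0.0047918 + 0.0507024 = 0.0646143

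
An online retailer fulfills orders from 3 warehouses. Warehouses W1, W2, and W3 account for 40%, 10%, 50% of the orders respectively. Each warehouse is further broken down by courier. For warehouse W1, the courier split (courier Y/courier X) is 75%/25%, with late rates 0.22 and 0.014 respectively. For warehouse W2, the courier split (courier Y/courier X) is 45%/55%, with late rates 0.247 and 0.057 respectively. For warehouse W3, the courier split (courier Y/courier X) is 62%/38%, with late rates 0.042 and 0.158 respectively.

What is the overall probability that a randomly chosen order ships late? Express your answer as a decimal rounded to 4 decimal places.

0.1247

P(L|W1) = 0.75·0.22 + 0.25·0.014 = 0.165 + 0.0035 = 0.1685
P(L|W2) = 0.45·0.247 + 0.55·0.057 = 0.11115 + 0.03135 = 0.1425
P(L|W3) = 0.62·0.042 + 0.38·0.158 = 0.02604 + 0.06004 = 0.08608
By total probability over the outer partition,
P(L) = 0.4·0.1685 + 0.1·0.1425 + 0.5·0.08608
      = 0.0674 + 0.01425 + 0.04304 = 0.12469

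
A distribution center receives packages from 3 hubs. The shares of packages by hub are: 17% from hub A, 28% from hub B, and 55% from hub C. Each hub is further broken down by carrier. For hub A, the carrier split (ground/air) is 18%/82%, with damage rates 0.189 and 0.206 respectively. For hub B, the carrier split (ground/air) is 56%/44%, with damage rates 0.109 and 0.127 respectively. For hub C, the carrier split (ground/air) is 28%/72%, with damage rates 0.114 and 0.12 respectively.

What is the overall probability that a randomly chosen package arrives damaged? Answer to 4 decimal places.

P(D|A) = 0.18·0.189 + 0.82·0.206 = 0.03402 + 0.16892 = 0.20294
P(D|B) = 0.56·0.109 + 0.44·0.127 = 0.06104 + 0.05588 = 0.11692
P(D|C) = 0.28·0.114 + 0.72·0.12 = 0.03192 + 0.0864 = 0.11832
By total probability over the outer partition,
P(D) = 0.17·0.20294 + 0.28·0.11692 + 0.55·0.11832
      = 0.0344998 + 0.0327376 + 0.065076 = 0.1323134

0.1323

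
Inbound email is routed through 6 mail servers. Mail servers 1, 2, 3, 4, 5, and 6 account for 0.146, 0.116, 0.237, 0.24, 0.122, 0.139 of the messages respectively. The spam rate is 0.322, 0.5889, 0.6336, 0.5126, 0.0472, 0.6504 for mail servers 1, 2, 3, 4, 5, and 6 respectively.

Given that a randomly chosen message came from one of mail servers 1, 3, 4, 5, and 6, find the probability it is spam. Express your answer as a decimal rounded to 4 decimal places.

0.4710

Let J = {1, 3, 4, 5, 6}.
P(J) = 0.146 + 0.237 + 0.24 + 0.122 + 0.139 = 0.884.
P(S ∩ J) = 0.322·0.146 + 0.6336·0.237 + 0.5126·0.24 + 0.0472·0.122 + 0.6504·0.139 = 0.047012 + 0.1501632 + 0.123024 + 0.0057584 + 0.0904056 = 0.4163632.
P(S | J) = 0.4163632 / 0.884 = 0.470999…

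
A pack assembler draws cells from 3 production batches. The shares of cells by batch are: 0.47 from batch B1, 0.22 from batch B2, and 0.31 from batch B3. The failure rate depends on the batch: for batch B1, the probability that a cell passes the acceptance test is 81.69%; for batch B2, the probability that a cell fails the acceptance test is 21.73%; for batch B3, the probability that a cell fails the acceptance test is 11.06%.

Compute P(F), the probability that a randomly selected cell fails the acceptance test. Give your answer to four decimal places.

P(F|B1) = 1 − 0.8169 = 0.1831.
By the law of total probability,
P(F) = P(F|B1)·P(B1) + P(F|B2)·P(B2) + P(F|B3)·P(B3)
      = 0.1831·0.47 + 0.2173·0.22 + 0.1106·0.31
      = 0.086057 + 0.047806 + 0.034286 = 0.168149

P(F) ≈ 0.1681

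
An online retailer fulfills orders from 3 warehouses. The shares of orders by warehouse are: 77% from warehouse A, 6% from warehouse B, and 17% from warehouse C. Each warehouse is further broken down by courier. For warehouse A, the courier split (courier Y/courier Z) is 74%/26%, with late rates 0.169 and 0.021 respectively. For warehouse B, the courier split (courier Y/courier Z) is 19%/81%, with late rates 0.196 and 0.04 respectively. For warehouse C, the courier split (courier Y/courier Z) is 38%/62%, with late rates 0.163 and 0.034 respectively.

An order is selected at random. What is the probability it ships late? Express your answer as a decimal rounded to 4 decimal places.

P(L|A) = 0.74·0.169 + 0.26·0.021 = 0.12506 + 0.00546 = 0.13052
P(L|B) = 0.19·0.196 + 0.81·0.04 = 0.03724 + 0.0324 = 0.06964
P(L|C) = 0.38·0.163 + 0.62·0.034 = 0.06194 + 0.02108 = 0.08302
By total probability over the outer partition,
P(L) = 0.77·0.13052 + 0.06·0.06964 + 0.17·0.08302
      = 0.1005004 + 0.0041784 + 0.0141134 = 0.1187922

P(L) ≈ 0.1188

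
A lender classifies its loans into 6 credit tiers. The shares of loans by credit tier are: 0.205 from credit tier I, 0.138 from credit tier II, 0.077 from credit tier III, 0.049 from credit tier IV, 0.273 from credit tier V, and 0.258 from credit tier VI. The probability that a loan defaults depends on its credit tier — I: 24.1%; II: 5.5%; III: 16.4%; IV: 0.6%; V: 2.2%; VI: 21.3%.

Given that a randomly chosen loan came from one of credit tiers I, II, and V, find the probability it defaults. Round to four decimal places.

Let S = {I, II, V}.
P(S) = 0.205 + 0.138 + 0.273 = 0.616.
P(D ∩ S) = 0.241·0.205 + 0.055·0.138 + 0.022·0.273 = 0.049405 + 0.00759 + 0.006006 = 0.063001.
P(D | S) = 0.063001 / 0.616 = 0.102274…

P(D|S) ≈ 0.1023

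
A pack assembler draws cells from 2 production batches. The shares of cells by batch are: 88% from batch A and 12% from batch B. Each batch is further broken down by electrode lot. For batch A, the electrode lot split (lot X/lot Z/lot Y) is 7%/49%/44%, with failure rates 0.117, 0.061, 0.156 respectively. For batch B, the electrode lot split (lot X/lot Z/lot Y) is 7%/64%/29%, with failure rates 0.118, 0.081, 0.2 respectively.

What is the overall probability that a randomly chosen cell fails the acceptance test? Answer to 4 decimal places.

P(F|A) = 0.07·0.117 + 0.49·0.061 + 0.44·0.156 = 0.00819 + 0.02989 + 0.06864 = 0.10672
P(F|B) = 0.07·0.118 + 0.64·0.081 + 0.29·0.2 = 0.00826 + 0.05184 + 0.058 = 0.1181
Then overall,
P(F) = 0.88·0.10672 + 0.12·0.1181
      = 0.0939136 + 0.014172 = 0.1080856

P(F) ≈ 0.1081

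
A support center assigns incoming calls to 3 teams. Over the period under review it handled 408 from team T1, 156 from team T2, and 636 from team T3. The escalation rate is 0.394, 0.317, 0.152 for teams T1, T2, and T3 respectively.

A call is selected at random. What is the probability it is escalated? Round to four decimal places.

P(E) ≈ 0.2557

Total: 408 + 156 + 636 = 1200.
P(T1) = 408/1200 = 0.34. P(T2) = 156/1200 = 0.13. P(T3) = 636/1200 = 0.53.
Summing over the partition,
P(E) = P(E|T1)·P(T1) + P(E|T2)·P(T2) + P(E|T3)·P(T3)
      = 0.394·0.34 + 0.317·0.13 + 0.152·0.53
      = 0.13396 + 0.04121 + 0.08056 = 0.25573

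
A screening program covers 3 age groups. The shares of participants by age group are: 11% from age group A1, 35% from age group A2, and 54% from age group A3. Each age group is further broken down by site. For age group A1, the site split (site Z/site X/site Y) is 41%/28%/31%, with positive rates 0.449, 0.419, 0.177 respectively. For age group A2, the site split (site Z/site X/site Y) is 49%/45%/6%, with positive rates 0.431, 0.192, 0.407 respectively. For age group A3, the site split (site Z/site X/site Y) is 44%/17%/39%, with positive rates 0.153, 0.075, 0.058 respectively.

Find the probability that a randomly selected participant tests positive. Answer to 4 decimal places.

0.2073

P(T|A1) = 0.41·0.449 + 0.28·0.419 + 0.31·0.177 = 0.18409 + 0.11732 + 0.05487 = 0.35628
P(T|A2) = 0.49·0.431 + 0.45·0.192 + 0.06·0.407 = 0.21119 + 0.0864 + 0.02442 = 0.32201
P(T|A3) = 0.44·0.153 + 0.17·0.075 + 0.39·0.058 = 0.06732 + 0.01275 + 0.02262 = 0.10269
By total probability over the outer partition,
P(T) = 0.11·0.35628 + 0.35·0.32201 + 0.54·0.10269
      = 0.0391908 + 0.1127035 + 0.0554526 = 0.2073469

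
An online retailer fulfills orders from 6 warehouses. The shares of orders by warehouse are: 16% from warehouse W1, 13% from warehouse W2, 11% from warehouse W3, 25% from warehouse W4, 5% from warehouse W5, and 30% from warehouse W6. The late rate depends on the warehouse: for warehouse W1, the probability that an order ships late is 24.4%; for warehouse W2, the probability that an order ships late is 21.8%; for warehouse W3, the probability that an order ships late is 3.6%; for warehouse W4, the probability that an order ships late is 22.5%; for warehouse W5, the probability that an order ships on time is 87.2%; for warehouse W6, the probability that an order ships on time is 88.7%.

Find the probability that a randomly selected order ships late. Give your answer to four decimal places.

P(L) ≈ 0.1679

P(L|W5) = 1 − 0.872 = 0.128.
P(L|W6) = 1 − 0.887 = 0.113.
By the law of total probability,
P(L) = P(L|W1)·P(W1) + P(L|W2)·P(W2) + P(L|W3)·P(W3) + P(L|W4)·P(W4) + P(L|W5)·P(W5) + P(L|W6)·P(W6)
      = 0.244·0.16 + 0.218·0.13 + 0.036·0.11 + 0.225·0.25 + 0.128·0.05 + 0.113·0.3
      = 0.03904 + 0.02834 + 0.00396 + 0.05625 + 0.0064 + 0.0339 = 0.16789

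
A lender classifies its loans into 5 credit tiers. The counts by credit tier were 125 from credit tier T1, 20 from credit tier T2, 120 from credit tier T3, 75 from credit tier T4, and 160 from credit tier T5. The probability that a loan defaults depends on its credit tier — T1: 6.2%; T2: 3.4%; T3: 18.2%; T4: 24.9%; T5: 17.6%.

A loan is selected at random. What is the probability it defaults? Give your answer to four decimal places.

P(D) ≈ 0.1542

Total: 125 + 20 + 120 + 75 + 160 = 500.
P(T1) = 125/500 = 0.25. P(T2) = 20/500 = 0.04. P(T3) = 120/500 = 0.24. P(T4) = 75/500 = 0.15. P(T5) = 160/500 = 0.32.
P(D) = P(D|T1)·P(T1) + P(D|T2)·P(T2) + P(D|T3)·P(T3) + P(D|T4)·P(T4) + P(D|T5)·P(T5)
      = 0.062·0.25 + 0.034·0.04 + 0.182·0.24 + 0.249·0.15 + 0.176·0.32
      = 0.0155 + 0.00136 + 0.04368 + 0.03735 + 0.05632 = 0.15421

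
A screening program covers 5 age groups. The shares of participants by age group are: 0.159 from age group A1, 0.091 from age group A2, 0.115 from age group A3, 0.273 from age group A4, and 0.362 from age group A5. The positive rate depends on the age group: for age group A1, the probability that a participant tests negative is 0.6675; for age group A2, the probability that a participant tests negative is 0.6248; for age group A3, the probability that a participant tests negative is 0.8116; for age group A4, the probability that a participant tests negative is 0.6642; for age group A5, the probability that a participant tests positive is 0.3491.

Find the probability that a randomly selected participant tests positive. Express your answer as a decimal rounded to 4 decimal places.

P(T) ≈ 0.3267

P(T|A1) = 1 − 0.6675 = 0.3325.
P(T|A2) = 1 − 0.6248 = 0.3752.
P(T|A3) = 1 − 0.8116 = 0.1884.
P(T|A4) = 1 − 0.6642 = 0.3358.
Using total probability over the partition,
P(T) = P(T|A1)·P(A1) + P(T|A2)·P(A2) + P(T|A3)·P(A3) + P(T|A4)·P(A4) + P(T|A5)·P(A5)
      = 0.3325·0.159 + 0.3752·0.091 + 0.1884·0.115 + 0.3358·0.273 + 0.3491·0.362
      = 0.0528675 + 0.0341432 + 0.021666 + 0.0916734 + 0.1263742 = 0.3267243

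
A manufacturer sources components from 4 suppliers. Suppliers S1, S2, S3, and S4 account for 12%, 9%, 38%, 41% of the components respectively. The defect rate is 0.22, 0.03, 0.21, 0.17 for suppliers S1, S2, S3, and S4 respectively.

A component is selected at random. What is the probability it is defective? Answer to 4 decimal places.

Using total probability over the partition,
P(D) = P(D|S1)·P(S1) + P(D|S2)·P(S2) + P(D|S3)·P(S3) + P(D|S4)·P(S4)
      = 0.22·0.12 + 0.03·0.09 + 0.21·0.38 + 0.17·0.41
      = 0.0264 + 0.0027 + 0.0798 + 0.0697 = 0.1786

0.1786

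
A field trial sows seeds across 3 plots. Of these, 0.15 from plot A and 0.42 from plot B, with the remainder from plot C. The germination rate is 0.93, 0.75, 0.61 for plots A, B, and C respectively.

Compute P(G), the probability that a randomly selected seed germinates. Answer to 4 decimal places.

P(C) = 1 − (0.15 + 0.42) = 0.43.
P(G) = P(G|A)·P(A) + P(G|B)·P(B) + P(G|C)·P(C)
      = 0.93·0.15 + 0.75·0.42 + 0.61·0.43
      = 0.1395 + 0.315 + 0.2623 = 0.7168

0.7168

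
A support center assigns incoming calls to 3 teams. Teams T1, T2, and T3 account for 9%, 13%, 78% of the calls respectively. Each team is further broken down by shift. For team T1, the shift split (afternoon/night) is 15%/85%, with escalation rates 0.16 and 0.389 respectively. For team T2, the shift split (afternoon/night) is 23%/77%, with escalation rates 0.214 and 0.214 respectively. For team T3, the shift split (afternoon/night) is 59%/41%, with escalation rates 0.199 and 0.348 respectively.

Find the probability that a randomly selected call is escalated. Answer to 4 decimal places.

P(E|T1) = 0.15·0.16 + 0.85·0.389 = 0.024 + 0.33065 = 0.35465
P(E|T2) = 0.23·0.214 + 0.77·0.214 = 0.04922 + 0.16478 = 0.214
P(E|T3) = 0.59·0.199 + 0.41·0.348 = 0.11741 + 0.14268 = 0.26009
Then overall,
P(E) = 0.09·0.35465 + 0.13·0.214 + 0.78·0.26009
      = 0.0319185 + 0.02782 + 0.2028702 = 0.2626087

0.2626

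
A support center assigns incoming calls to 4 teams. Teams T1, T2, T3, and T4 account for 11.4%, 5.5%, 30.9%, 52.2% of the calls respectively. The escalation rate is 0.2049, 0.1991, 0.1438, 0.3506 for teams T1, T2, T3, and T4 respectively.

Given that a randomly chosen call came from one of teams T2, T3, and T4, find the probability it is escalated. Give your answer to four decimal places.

Let S = {T2, T3, T4}.
P(S) = 0.055 + 0.309 + 0.522 = 0.886.
P(E ∩ S) = 0.1991·0.055 + 0.1438·0.309 + 0.3506·0.522 = 0.0109505 + 0.0444342 + 0.1830132 = 0.2383979.
P(E | S) = 0.2383979 / 0.886 = 0.269072…

0.2691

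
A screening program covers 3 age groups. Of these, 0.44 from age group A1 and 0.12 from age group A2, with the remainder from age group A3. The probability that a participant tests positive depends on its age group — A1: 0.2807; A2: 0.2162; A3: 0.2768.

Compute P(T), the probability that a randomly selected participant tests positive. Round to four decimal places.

P(A3) = 1 − (0.44 + 0.12) = 0.44.
P(T) = P(T|A1)·P(A1) + P(T|A2)·P(A2) + P(T|A3)·P(A3)
      = 0.2807·0.44 + 0.2162·0.12 + 0.2768·0.44
      = 0.123508 + 0.025944 + 0.121792 = 0.271244

P(T) ≈ 0.2712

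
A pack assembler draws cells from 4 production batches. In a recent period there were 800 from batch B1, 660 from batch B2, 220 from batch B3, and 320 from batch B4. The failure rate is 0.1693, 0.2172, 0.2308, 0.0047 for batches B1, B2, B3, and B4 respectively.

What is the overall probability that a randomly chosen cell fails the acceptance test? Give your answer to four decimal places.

P(F) ≈ 0.1655

Total: 800 + 660 + 220 + 320 = 2000.
P(B1) = 800/2000 = 0.4. P(B2) = 660/2000 = 0.33. P(B3) = 220/2000 = 0.11. P(B4) = 320/2000 = 0.16.
Summing over the partition,
P(F) = P(F|B1)·P(B1) + P(F|B2)·P(B2) + P(F|B3)·P(B3) + P(F|B4)·P(B4)
      = 0.1693·0.4 + 0.2172·0.33 + 0.2308·0.11 + 0.0047·0.16
      = 0.06772 + 0.071676 + 0.025388 + 0.000752 = 0.165536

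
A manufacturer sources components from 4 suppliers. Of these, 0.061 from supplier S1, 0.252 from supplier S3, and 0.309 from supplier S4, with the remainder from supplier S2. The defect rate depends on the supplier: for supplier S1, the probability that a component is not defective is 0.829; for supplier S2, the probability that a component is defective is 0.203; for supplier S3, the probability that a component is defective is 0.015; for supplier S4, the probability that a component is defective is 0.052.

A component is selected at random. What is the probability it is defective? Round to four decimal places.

P(S2) = 1 − (0.061 + 0.252 + 0.309) = 0.378.
P(D|S1) = 1 − 0.829 = 0.171.
P(D) = P(D|S1)·P(S1) + P(D|S2)·P(S2) + P(D|S3)·P(S3) + P(D|S4)·P(S4)
      = 0.171·0.061 + 0.203·0.378 + 0.015·0.252 + 0.052·0.309
      = 0.010431 + 0.076734 + 0.00378 + 0.016068 = 0.107013

0.1070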